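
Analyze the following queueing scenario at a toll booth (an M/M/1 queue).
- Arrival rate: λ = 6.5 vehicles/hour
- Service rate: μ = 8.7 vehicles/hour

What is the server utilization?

Server utilization: ρ = λ/μ
ρ = 6.5/8.7 = 0.7471
The server is busy 74.71% of the time.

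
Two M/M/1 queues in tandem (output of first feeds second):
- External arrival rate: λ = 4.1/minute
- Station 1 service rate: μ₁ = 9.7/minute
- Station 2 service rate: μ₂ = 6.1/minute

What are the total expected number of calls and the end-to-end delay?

By Jackson's theorem, each station behaves as independent M/M/1.
Station 1: ρ₁ = 4.1/9.7 = 0.4227, L₁ = ρ₁/(1-ρ₁) = λ/(μ₁-λ) = 4.1/5.60 = 0.7321
Station 2: ρ₂ = 4.1/6.1 = 0.6721, L₂ = ρ₂/(1-ρ₂) = λ/(μ₂-λ) = 4.1/2.00 = 2.0500
Total: L = L₁ + L₂ = 0.7321 + 2.0500 = 2.7821
W = L/λ = 2.7821/4.1 = 0.6786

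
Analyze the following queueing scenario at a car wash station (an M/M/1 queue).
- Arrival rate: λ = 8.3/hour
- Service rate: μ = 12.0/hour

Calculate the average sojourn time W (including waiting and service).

First, compute utilization: ρ = λ/μ = 8.3/12.0 = 0.6917
For M/M/1: W = 1/(μ-λ)
W = 1/(12.0-8.3) = 1/3.70
W = 0.2703 hours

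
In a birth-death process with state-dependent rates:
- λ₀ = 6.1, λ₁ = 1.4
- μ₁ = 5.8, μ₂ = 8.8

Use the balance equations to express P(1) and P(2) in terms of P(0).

Balance equations:
State 0: λ₀P₀ = μ₁P₁ → P₁ = (λ₀/μ₁)P₀ = (6.1/5.8)P₀ = 1.0517P₀
State 1: P₂ = (λ₀λ₁)/(μ₁μ₂)P₀ = (6.1×1.4)/(5.8×8.8)P₀ = 0.1673P₀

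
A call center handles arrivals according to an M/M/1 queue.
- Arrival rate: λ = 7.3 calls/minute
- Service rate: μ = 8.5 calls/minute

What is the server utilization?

Server utilization: ρ = λ/μ
ρ = 7.3/8.5 = 0.8588
The server is busy 85.88% of the time.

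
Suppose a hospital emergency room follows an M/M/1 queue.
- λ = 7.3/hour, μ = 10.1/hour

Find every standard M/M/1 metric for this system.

Step 1: ρ = λ/μ = 7.3/10.1 = 0.7228
Step 2: L = λ/(μ-λ) = 7.3/2.80 = 2.6071
Step 3: Lq = λ²/(μ(μ-λ)) = 53.29/(10.1×2.80) = 1.8844
Step 4: W = 1/(μ-λ) = 1/2.80 = 0.35714
Step 5: Wq = λ/(μ(μ-λ)) = 7.3/(10.1×2.80) = 0.2581
Step 6: P(0) = 1-ρ = 0.2772
Verify: L = λW = 7.3×0.35714 = 2.6071 ✔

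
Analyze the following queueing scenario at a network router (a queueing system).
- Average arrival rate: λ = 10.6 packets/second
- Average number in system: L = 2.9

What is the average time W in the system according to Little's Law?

Little's Law: L = λW, so W = L/λ
W = 2.9/10.6 = 0.2736 seconds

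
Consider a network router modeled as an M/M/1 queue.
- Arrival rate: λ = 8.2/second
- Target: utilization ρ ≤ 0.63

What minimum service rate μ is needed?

ρ = λ/μ, so μ = λ/ρ
μ ≥ 8.2/0.63 = 13.0159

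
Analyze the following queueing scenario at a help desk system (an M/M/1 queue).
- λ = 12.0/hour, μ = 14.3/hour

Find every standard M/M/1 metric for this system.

Step 1: ρ = λ/μ = 12.0/14.3 = 0.8392
Step 2: L = λ/(μ-λ) = 12.0/2.30 = 5.2174
Step 3: Lq = λ²/(μ(μ-λ)) = 144.00/(14.3×2.30) = 4.3782
Step 4: W = 1/(μ-λ) = 1/2.30 = 0.43478
Step 5: Wq = λ/(μ(μ-λ)) = 12.0/(14.3×2.30) = 0.3649
Step 6: P(0) = 1-ρ = 0.1608
Verify: L = λW = 12.0×0.43478 = 5.2174 ✔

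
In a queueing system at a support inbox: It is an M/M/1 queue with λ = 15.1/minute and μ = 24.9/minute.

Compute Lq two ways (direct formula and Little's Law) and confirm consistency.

Method 1 (direct): Lq = λ²/(μ(μ-λ)) = 228.01/(24.9 × 9.80) = 0.9344

Method 2 (Little's Law):
W = 1/(μ-λ) = 1/9.80 = 0.10204
Wq = W - 1/μ = 0.10204 - 0.040161 = 0.06188
Lq = λWq = 15.1 × 0.06188 = 0.9344 ✔ (matches Method 1)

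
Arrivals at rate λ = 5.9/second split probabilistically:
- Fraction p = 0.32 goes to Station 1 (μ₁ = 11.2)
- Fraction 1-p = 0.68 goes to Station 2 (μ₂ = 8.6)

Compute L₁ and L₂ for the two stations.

Effective rates: λ₁ = 5.9×0.32 = 1.888, λ₂ = 5.9×0.68 = 4.012
Station 1: ρ₁ = 1.888/11.2 = 0.16857, L₁ = ρ₁/(1-ρ₁) = 0.16857/(1-0.16857) = 0.2027
Station 2: ρ₂ = 4.012/8.6 = 0.466512, L₂ = ρ₂/(1-ρ₂) = 0.466512/(1-0.466512) = 0.8745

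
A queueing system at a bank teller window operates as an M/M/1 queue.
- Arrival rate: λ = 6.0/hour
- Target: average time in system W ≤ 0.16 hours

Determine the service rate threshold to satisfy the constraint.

For M/M/1: W = 1/(μ-λ)
Need W ≤ 0.16, so 1/(μ-λ) ≤ 0.16
μ - λ ≥ 1/0.16 = 6.2500
μ ≥ 6.0 + 6.2500 = 12.2500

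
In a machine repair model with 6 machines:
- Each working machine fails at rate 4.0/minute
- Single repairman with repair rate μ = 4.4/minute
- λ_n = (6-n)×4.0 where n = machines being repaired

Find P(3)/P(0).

P(3)/P(0) = ∏_{i=0}^{3-1} λ_i/μ_{i+1}
= (6-0)×4.0/4.4 × (6-1)×4.0/4.4 × (6-2)×4.0/4.4
= 90.1578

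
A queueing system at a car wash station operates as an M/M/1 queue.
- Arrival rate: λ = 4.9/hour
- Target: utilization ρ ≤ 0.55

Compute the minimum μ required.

ρ = λ/μ, so μ = λ/ρ
μ ≥ 4.9/0.55 = 8.9091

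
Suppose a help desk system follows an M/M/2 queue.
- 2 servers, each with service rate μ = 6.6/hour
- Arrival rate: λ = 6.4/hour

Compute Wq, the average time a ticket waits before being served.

Traffic intensity: ρ = λ/(cμ) = 6.4/(2×6.6) = 0.4848
Since ρ = 0.4848 < 1, system is stable.
Offered load a = λ/μ = cρ = 6.4/6.6 = 0.9697
P₀ = [ Σₙ₌₀^1 aⁿ/n! + a^2/(2!(1-ρ)) ]⁻¹
Σ = a^0/0! + a^1/1! = 1.0000 + 0.9697 = 1.9697
a^2/(2!(1-ρ)) = 0.94031/(2 × 0.51515) = 0.9127
P₀ = 1/(1.9697 + 0.9127) = 0.3469
Lq = P₀·a^2·ρ / (2!(1-ρ)²) = 0.34694 × 0.94031 × 0.48485 / (2 × 0.26538) = 0.2980
Wq = Lq/λ = 0.2980/6.4 = 0.04656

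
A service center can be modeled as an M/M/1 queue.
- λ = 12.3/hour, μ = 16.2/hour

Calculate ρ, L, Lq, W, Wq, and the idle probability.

Step 1: ρ = λ/μ = 12.3/16.2 = 0.7593
Step 2: L = λ/(μ-λ) = 12.3/3.90 = 3.1538
Step 3: Lq = λ²/(μ(μ-λ)) = 151.29/(16.2×3.90) = 2.3946
Step 4: W = 1/(μ-λ) = 1/3.90 = 0.25641
Step 5: Wq = λ/(μ(μ-λ)) = 12.3/(16.2×3.90) = 0.1947
Step 6: P(0) = 1-ρ = 0.2407
Verify: L = λW = 12.3×0.25641 = 3.1538 ✔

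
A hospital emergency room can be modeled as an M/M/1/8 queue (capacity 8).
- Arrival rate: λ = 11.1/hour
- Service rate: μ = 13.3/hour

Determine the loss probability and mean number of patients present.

ρ = λ/μ = 11.1/13.3 = 0.834586
P₀ = (1-ρ)/(1-ρ^(K+1)) = (1-0.834586)/(1-0.834586^9) = 0.165414/0.803556 = 0.2059
P_K = P₀×ρ^K = 0.20585 × 0.834586^8 = 0.20585 × 0.23538 = 0.04845
Blocking probability P_8 = 0.04845 (4.85%)
L = ρ[1 - (K+1)ρ^K + Kρ^(K+1)] / [(1-ρ)(1-ρ^(K+1))]
L = 0.834586 × (1 - 9×0.235380 + 8×0.196444) / ((1 - 0.834586) × (1 - 0.196444)) = 2.8452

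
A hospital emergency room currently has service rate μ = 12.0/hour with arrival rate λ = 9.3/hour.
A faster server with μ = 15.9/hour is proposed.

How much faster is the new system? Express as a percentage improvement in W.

System 1: ρ₁ = 9.3/12.0 = 0.7750, W₁ = 1/(12.0-9.3) = 0.37037
System 2: ρ₂ = 9.3/15.9 = 0.5849, W₂ = 1/(15.9-9.3) = 0.15152
Improvement: (W₁-W₂)/W₁ = (0.37037-0.15152)/0.37037 = 59.09%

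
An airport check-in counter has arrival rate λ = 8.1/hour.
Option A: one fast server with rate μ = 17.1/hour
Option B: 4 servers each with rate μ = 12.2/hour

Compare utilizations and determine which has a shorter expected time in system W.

Option A: single server μ = 17.1 (M/M/1)
  ρ_A = 8.1/17.1 = 0.4737
  W_A = 1/(μ-λ) = 1/(17.1-8.1) = 1/9.00 = 0.1111

Option B: 4 servers μ = 12.2 (M/M/4)
  ρ_B = λ/(cμ) = 8.1/(4×12.2) = 0.1660
  Offered load a = λ/μ = cρ = 8.1/12.2 = 0.6639
  P₀ = [ Σₙ₌₀^3 aⁿ/n! + a^4/(4!(1-ρ)) ]⁻¹
  Σ = a^0/0! + a^1/1! + a^2/2! + a^3/3! = 1.0000 + 0.6639 + 0.2204 + 0.04878 = 1.9331
  a^4/(4!(1-ρ)) = 0.19431/(24 × 0.83402) = 0.009708
  P₀ = 1/(1.9331 + 0.009708) = 0.5147
  Lq = P₀·a^4·ρ / (4!(1-ρ)²) = 0.5147 × 0.1943 × 0.1660 / (24 × 0.6956) = 0.0009944
  Wq_B = Lq/λ = 0.0009944/8.1 = 0.0001228
  W_B = Wq_B + 1/μ = 0.0001228 + 0.08197 = 0.08209

Since W_B = 0.08209 < W_A = 0.1111, Option B (multiple servers) has the shorter time in system.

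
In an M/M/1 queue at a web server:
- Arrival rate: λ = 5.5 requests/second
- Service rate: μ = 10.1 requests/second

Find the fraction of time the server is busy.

Server utilization: ρ = λ/μ
ρ = 5.5/10.1 = 0.5446
The server is busy 54.46% of the time.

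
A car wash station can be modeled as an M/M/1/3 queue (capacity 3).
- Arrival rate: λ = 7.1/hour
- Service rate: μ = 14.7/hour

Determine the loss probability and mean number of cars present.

ρ = λ/μ = 7.1/14.7 = 0.4830
P₀ = (1-ρ)/(1-ρ^(K+1)) = (1-0.4830)/(1-0.4830^4) = 0.51700/0.94558 = 0.5468
P_K = P₀×ρ^K = 0.54676 × 0.4830^3 = 0.54676 × 0.11268 = 0.06161
Blocking probability P_3 = 0.06161 (6.16%)
L = ρ[1 - (K+1)ρ^K + Kρ^(K+1)] / [(1-ρ)(1-ρ^(K+1))]
L = 0.4830 × (1 - 4×0.11268 + 3×0.054424) / ((1 - 0.4830) × (1 - 0.054424)) = 0.7040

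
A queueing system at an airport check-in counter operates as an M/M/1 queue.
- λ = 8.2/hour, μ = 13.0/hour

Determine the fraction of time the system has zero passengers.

ρ = λ/μ = 8.2/13.0 = 0.6308
P(0) = 1 - ρ = 1 - 0.6308 = 0.3692
The server is idle 36.92% of the time.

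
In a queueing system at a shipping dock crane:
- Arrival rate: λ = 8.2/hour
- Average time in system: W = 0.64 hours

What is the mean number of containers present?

Little's Law: L = λW
L = 8.2 × 0.64 = 5.2480 containers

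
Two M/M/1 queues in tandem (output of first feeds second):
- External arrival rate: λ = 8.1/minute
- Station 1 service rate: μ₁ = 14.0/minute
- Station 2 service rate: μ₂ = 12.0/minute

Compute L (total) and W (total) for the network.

By Jackson's theorem, each station behaves as independent M/M/1.
Station 1: ρ₁ = 8.1/14.0 = 0.5786, L₁ = ρ₁/(1-ρ₁) = λ/(μ₁-λ) = 8.1/5.90 = 1.3729
Station 2: ρ₂ = 8.1/12.0 = 0.6750, L₂ = ρ₂/(1-ρ₂) = λ/(μ₂-λ) = 8.1/3.90 = 2.0769
Total: L = L₁ + L₂ = 1.3729 + 2.0769 = 3.4498
W = L/λ = 3.4498/8.1 = 0.4259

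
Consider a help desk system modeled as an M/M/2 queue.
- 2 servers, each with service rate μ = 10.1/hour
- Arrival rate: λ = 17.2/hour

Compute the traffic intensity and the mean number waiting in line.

Traffic intensity: ρ = λ/(cμ) = 17.2/(2×10.1) = 0.8515
Since ρ = 0.8515 < 1, system is stable.
Offered load a = λ/μ = cρ = 17.2/10.1 = 1.7030
P₀ = [ Σₙ₌₀^1 aⁿ/n! + a^2/(2!(1-ρ)) ]⁻¹
Σ = a^0/0! + a^1/1! = 1.0000 + 1.7030 = 2.7030
a^2/(2!(1-ρ)) = 2.90011/(2 × 0.148515) = 9.7637
P₀ = 1/(2.7030 + 9.7637) = 0.08021
Lq = P₀·a^2·ρ / (2!(1-ρ)²) = 0.0802139 × 2.90011 × 0.851485 / (2 × 0.0220567) = 4.4903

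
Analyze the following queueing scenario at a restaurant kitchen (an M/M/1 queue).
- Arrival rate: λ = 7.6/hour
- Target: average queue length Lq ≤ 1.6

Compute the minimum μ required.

For M/M/1: Lq = λ²/(μ(μ-λ))
Need Lq ≤ 1.6, i.e. μ(μ-λ) ≥ λ²/1.6
μ² - 7.6μ - 57.76/1.6 ≥ 0  →  μ² - 7.6μ - 36.1000 ≥ 0
Quadratic formula (positive root): μ = [λ + √(λ² + 4×36.1000)]/2
Discriminant: 57.76 + 4×36.1000 = 202.1600, √202.1600 = 14.218298
μ ≥ (7.6 + 14.218298)/2 = 10.9091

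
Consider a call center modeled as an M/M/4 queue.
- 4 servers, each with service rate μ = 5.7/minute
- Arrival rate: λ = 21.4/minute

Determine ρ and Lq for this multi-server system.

Traffic intensity: ρ = λ/(cμ) = 21.4/(4×5.7) = 0.9386
Since ρ = 0.9386 < 1, system is stable.
Offered load a = λ/μ = cρ = 21.4/5.7 = 3.7544
P₀ = [ Σₙ₌₀^3 aⁿ/n! + a^4/(4!(1-ρ)) ]⁻¹
Σ = a^0/0! + a^1/1! + a^2/2! + a^3/3! = 1.0000 + 3.7544 + 7.0477 + 8.8199 = 20.6220
a^4/(4!(1-ρ)) = 198.6807/(24 × 0.06140351) = 134.8190
P₀ = 1/(20.6220 + 134.8190) = 0.006433
Lq = P₀·a^4·ρ / (4!(1-ρ)²) = 0.0064333 × 198.6807 × 0.93860 / (24 × 0.0037704) = 13.2578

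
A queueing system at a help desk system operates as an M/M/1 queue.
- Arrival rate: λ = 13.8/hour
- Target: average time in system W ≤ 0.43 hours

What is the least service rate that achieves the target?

For M/M/1: W = 1/(μ-λ)
Need W ≤ 0.43, so 1/(μ-λ) ≤ 0.43
μ - λ ≥ 1/0.43 = 2.3256
μ ≥ 13.8 + 2.3256 = 16.1256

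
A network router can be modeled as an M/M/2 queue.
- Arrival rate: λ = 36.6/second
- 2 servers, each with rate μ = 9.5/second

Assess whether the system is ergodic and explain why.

Stability requires ρ = λ/(cμ) < 1
ρ = 36.6/(2 × 9.5) = 36.6/19.00 = 1.9263
Since 1.9263 ≥ 1, the system is UNSTABLE.
Need c > λ/μ = 36.6/9.5 = 3.85.
Minimum servers needed: c = 4.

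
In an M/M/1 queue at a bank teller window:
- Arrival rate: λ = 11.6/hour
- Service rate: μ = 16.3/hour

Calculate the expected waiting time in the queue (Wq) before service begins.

First, compute utilization: ρ = λ/μ = 11.6/16.3 = 0.7117
For M/M/1: Wq = λ/(μ(μ-λ))
Wq = 11.6/(16.3 × (16.3-11.6))
Wq = 11.6/(16.3 × 4.70)
Wq = 0.1514 hours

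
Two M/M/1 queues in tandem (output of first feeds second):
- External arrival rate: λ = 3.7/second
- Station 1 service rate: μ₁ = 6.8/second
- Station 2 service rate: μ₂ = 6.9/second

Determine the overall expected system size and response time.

By Jackson's theorem, each station behaves as independent M/M/1.
Station 1: ρ₁ = 3.7/6.8 = 0.5441, L₁ = ρ₁/(1-ρ₁) = λ/(μ₁-λ) = 3.7/3.10 = 1.1935
Station 2: ρ₂ = 3.7/6.9 = 0.5362, L₂ = ρ₂/(1-ρ₂) = λ/(μ₂-λ) = 3.7/3.20 = 1.1563
Total: L = L₁ + L₂ = 1.1935 + 1.1563 = 2.3498
W = L/λ = 2.3498/3.7 = 0.6351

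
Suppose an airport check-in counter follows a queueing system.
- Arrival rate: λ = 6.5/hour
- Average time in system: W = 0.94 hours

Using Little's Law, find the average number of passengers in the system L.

Little's Law: L = λW
L = 6.5 × 0.94 = 6.1100 passengers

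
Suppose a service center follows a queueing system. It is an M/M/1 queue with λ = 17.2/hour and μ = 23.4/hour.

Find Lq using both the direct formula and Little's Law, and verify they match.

Method 1 (direct): Lq = λ²/(μ(μ-λ)) = 295.84/(23.4 × 6.20) = 2.0392

Method 2 (Little's Law):
W = 1/(μ-λ) = 1/6.20 = 0.1613
Wq = W - 1/μ = 0.1613 - 0.04274 = 0.11856
Lq = λWq = 17.2 × 0.11856 = 2.0392 ✔ (matches Method 1)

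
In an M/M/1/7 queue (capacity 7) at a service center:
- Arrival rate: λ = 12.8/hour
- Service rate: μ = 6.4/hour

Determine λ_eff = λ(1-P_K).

ρ = λ/μ = 12.8/6.4 = 2.0000
P₀ = (1-ρ)/(1-ρ^(K+1)) = (1-2.0000)/(1-2.0000^8) = -1.0000/-255.0000 = 0.003922
P_K = P₀×ρ^K = 0.003922 × 2.0000^7 = 0.003922 × 128.0000 = 0.5020
λ_eff = λ(1-P_K) = 12.8 × (1 - 0.50196) = 12.8 × 0.49804 = 6.3749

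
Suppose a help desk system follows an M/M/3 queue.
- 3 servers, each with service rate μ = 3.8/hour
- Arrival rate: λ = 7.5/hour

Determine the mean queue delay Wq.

Traffic intensity: ρ = λ/(cμ) = 7.5/(3×3.8) = 0.6579
Since ρ = 0.6579 < 1, system is stable.
Offered load a = λ/μ = cρ = 7.5/3.8 = 1.9737
P₀ = [ Σₙ₌₀^2 aⁿ/n! + a^3/(3!(1-ρ)) ]⁻¹
Σ = a^0/0! + a^1/1! + a^2/2! = 1.0000 + 1.9737 + 1.9477 = 4.9214
a^3/(3!(1-ρ)) = 7.6883/(6 × 0.3421) = 3.7456
P₀ = 1/(4.9214 + 3.7456) = 0.1154
Lq = P₀·a^3·ρ / (3!(1-ρ)²) = 0.11538 × 7.6883 × 0.65789 / (6 × 0.11704) = 0.8311
Wq = Lq/λ = 0.8311/7.5 = 0.1108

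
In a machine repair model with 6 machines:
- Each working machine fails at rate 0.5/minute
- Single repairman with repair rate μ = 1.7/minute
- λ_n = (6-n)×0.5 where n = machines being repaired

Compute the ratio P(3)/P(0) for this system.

P(3)/P(0) = ∏_{i=0}^{3-1} λ_i/μ_{i+1}
= (6-0)×0.5/1.7 × (6-1)×0.5/1.7 × (6-2)×0.5/1.7
= 3.0531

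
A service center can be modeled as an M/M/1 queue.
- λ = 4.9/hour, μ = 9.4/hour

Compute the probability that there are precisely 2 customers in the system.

ρ = λ/μ = 4.9/9.4 = 0.5213
P(n) = (1-ρ)ρⁿ
P(2) = (1-0.5213) × 0.5213^2
P(2) = 0.4787 × 0.2718
P(2) = 0.1301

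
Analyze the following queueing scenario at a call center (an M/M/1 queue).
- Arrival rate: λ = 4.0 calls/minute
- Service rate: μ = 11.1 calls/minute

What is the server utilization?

Server utilization: ρ = λ/μ
ρ = 4.0/11.1 = 0.3604
The server is busy 36.04% of the time.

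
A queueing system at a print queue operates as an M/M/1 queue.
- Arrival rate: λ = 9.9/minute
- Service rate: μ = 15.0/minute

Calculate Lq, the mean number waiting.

ρ = λ/μ = 9.9/15.0 = 0.6600
For M/M/1: Lq = λ²/(μ(μ-λ))
Lq = 98.01/(15.0 × 5.10)
Lq = 1.2812 jobs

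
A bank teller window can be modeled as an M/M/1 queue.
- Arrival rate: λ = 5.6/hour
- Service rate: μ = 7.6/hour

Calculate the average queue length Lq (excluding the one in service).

ρ = λ/μ = 5.6/7.6 = 0.7368
For M/M/1: Lq = λ²/(μ(μ-λ))
Lq = 31.36/(7.6 × 2.00)
Lq = 2.0632 transactions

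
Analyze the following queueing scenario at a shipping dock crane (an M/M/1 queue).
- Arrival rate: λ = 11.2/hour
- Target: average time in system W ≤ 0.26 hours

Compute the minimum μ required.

For M/M/1: W = 1/(μ-λ)
Need W ≤ 0.26, so 1/(μ-λ) ≤ 0.26
μ - λ ≥ 1/0.26 = 3.8462
μ ≥ 11.2 + 3.8462 = 15.0462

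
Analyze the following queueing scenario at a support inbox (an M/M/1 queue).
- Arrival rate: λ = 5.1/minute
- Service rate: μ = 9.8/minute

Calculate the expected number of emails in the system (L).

ρ = λ/μ = 5.1/9.8 = 0.5204
For M/M/1: L = λ/(μ-λ)
L = 5.1/(9.8-5.1) = 5.1/4.70
L = 1.0851 emails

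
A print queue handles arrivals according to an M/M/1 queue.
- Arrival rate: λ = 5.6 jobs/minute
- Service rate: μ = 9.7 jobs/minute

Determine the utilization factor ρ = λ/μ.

Server utilization: ρ = λ/μ
ρ = 5.6/9.7 = 0.5773
The server is busy 57.73% of the time.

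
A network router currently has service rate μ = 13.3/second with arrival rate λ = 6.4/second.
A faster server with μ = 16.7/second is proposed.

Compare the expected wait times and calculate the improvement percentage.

System 1: ρ₁ = 6.4/13.3 = 0.4812, W₁ = 1/(13.3-6.4) = 0.14493
System 2: ρ₂ = 6.4/16.7 = 0.3832, W₂ = 1/(16.7-6.4) = 0.097087
Improvement: (W₁-W₂)/W₁ = (0.14493-0.097087)/0.14493 = 33.01%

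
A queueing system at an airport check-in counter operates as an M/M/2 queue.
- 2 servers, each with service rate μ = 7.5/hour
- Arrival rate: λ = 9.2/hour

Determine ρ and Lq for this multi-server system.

Traffic intensity: ρ = λ/(cμ) = 9.2/(2×7.5) = 0.6133
Since ρ = 0.6133 < 1, system is stable.
Offered load a = λ/μ = cρ = 9.2/7.5 = 1.2267
P₀ = [ Σₙ₌₀^1 aⁿ/n! + a^2/(2!(1-ρ)) ]⁻¹
Σ = a^0/0! + a^1/1! = 1.0000 + 1.2267 = 2.2267
a^2/(2!(1-ρ)) = 1.5047/(2 × 0.38667) = 1.9457
P₀ = 1/(2.2267 + 1.9457) = 0.2397
Lq = P₀·a^2·ρ / (2!(1-ρ)²) = 0.23967 × 1.5047 × 0.61333 / (2 × 0.14951) = 0.7397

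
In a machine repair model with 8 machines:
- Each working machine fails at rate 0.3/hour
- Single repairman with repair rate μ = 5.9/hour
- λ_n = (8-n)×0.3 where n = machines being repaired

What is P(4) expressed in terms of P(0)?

P(4)/P(0) = ∏_{i=0}^{4-1} λ_i/μ_{i+1}
= (8-0)×0.3/5.9 × (8-1)×0.3/5.9 × (8-2)×0.3/5.9 × (8-3)×0.3/5.9
= 0.01123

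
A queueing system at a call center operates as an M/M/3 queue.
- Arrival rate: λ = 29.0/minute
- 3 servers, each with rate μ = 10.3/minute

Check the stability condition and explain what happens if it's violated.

Stability requires ρ = λ/(cμ) < 1
ρ = 29.0/(3 × 10.3) = 29.0/30.90 = 0.9385
Since 0.9385 < 1, the system is STABLE.
The servers are busy 93.85% of the time.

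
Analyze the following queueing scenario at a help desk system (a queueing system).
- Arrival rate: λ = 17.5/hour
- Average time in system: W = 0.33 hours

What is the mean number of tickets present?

Little's Law: L = λW
L = 17.5 × 0.33 = 5.7750 tickets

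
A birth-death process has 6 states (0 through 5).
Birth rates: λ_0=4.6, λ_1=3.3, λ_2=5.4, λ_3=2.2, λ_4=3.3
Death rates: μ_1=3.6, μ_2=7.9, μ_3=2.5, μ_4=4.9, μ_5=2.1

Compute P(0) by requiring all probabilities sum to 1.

Ratios P(n)/P(0) = (λ₀···λₙ₋₁)/(μ₁···μₙ):
P(1)/P(0) = (4.6)/(3.6) = 1.2778
P(2)/P(0) = (4.6×3.3)/(3.6×7.9) = 0.5338
P(3)/P(0) = (4.6×3.3×5.4)/(3.6×7.9×2.5) = 1.1529
P(4)/P(0) = (4.6×3.3×5.4×2.2)/(3.6×7.9×2.5×4.9) = 0.5176
P(5)/P(0) = (4.6×3.3×5.4×2.2×3.3)/(3.6×7.9×2.5×4.9×2.1) = 0.8134

Normalization: ∑ P(n) = 1
P(0) × (1.0000 + 1.2778 + 0.5338 + 1.1529 + 0.5176 + 0.8134) = 1
P(0) × 5.2955 = 1
P(0) = 1/5.2955 = 0.1888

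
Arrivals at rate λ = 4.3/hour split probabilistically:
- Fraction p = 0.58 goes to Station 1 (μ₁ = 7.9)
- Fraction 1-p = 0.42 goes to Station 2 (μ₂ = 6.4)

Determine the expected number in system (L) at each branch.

Effective rates: λ₁ = 4.3×0.58 = 2.494, λ₂ = 4.3×0.42 = 1.806
Station 1: ρ₁ = 2.494/7.9 = 0.3157, L₁ = ρ₁/(1-ρ₁) = 0.3157/(1-0.3157) = 0.4613
Station 2: ρ₂ = 1.806/6.4 = 0.2822, L₂ = ρ₂/(1-ρ₂) = 0.2822/(1-0.2822) = 0.3931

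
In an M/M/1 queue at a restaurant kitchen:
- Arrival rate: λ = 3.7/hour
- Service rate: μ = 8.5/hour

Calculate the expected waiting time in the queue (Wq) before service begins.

First, compute utilization: ρ = λ/μ = 3.7/8.5 = 0.4353
For M/M/1: Wq = λ/(μ(μ-λ))
Wq = 3.7/(8.5 × (8.5-3.7))
Wq = 3.7/(8.5 × 4.80)
Wq = 0.09069 hours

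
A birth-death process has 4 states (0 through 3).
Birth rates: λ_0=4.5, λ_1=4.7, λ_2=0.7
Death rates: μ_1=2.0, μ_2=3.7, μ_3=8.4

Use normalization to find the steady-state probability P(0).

Ratios P(n)/P(0) = (λ₀···λₙ₋₁)/(μ₁···μₙ):
P(1)/P(0) = (4.5)/(2.0) = 2.2500
P(2)/P(0) = (4.5×4.7)/(2.0×3.7) = 2.8581
P(3)/P(0) = (4.5×4.7×0.7)/(2.0×3.7×8.4) = 0.2382

Normalization: ∑ P(n) = 1
P(0) × (1.0000 + 2.2500 + 2.8581 + 0.2382) = 1
P(0) × 6.3463 = 1
P(0) = 1/6.3463 = 0.1576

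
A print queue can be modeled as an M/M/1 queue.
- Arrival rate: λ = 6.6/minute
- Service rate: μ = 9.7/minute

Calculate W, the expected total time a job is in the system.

First, compute utilization: ρ = λ/μ = 6.6/9.7 = 0.6804
For M/M/1: W = 1/(μ-λ)
W = 1/(9.7-6.6) = 1/3.10
W = 0.3226 minutes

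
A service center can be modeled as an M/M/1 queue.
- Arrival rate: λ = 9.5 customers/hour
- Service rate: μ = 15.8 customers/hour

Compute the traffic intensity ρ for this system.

Server utilization: ρ = λ/μ
ρ = 9.5/15.8 = 0.6013
The server is busy 60.13% of the time.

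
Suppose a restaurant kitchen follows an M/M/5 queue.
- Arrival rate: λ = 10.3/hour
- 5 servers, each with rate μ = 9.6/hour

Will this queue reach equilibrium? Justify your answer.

Stability requires ρ = λ/(cμ) < 1
ρ = 10.3/(5 × 9.6) = 10.3/48.00 = 0.2146
Since 0.2146 < 1, the system is STABLE.
The servers are busy 21.46% of the time.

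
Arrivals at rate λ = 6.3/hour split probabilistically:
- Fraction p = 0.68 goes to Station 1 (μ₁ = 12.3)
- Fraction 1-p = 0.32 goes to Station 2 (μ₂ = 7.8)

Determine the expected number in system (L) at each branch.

Effective rates: λ₁ = 6.3×0.68 = 4.284, λ₂ = 6.3×0.32 = 2.016
Station 1: ρ₁ = 4.284/12.3 = 0.3483, L₁ = ρ₁/(1-ρ₁) = 0.3483/(1-0.3483) = 0.5344
Station 2: ρ₂ = 2.016/7.8 = 0.25846, L₂ = ρ₂/(1-ρ₂) = 0.25846/(1-0.25846) = 0.3485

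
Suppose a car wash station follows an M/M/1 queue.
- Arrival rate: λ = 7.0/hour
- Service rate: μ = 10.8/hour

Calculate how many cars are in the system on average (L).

ρ = λ/μ = 7.0/10.8 = 0.6481
For M/M/1: L = λ/(μ-λ)
L = 7.0/(10.8-7.0) = 7.0/3.80
L = 1.8421 cars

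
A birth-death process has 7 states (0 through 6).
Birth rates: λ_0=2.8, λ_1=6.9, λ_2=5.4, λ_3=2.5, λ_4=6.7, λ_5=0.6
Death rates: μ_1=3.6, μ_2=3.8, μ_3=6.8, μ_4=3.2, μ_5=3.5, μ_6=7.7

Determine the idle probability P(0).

Ratios P(n)/P(0) = (λ₀···λₙ₋₁)/(μ₁···μₙ):
P(1)/P(0) = (2.8)/(3.6) = 0.777778
P(2)/P(0) = (2.8×6.9)/(3.6×3.8) = 1.41228
P(3)/P(0) = (2.8×6.9×5.4)/(3.6×3.8×6.8) = 1.12152
P(4)/P(0) = (2.8×6.9×5.4×2.5)/(3.6×3.8×6.8×3.2) = 0.876185
P(5)/P(0) = (2.8×6.9×5.4×2.5×6.7)/(3.6×3.8×6.8×3.2×3.5) = 1.67727
P(6)/P(0) = (2.8×6.9×5.4×2.5×6.7×0.6)/(3.6×3.8×6.8×3.2×3.5×7.7) = 0.130696

Normalization: ∑ P(n) = 1
P(0) × (1.00000 + 0.777778 + 1.41228 + 1.12152 + 0.876185 + 1.67727 + 0.130696) = 1
P(0) × 6.9957 = 1
P(0) = 1/6.9957 = 0.1429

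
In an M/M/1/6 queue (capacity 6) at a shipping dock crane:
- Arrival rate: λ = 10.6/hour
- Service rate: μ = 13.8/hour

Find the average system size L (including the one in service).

ρ = λ/μ = 10.6/13.8 = 0.768116
P₀ = (1-ρ)/(1-ρ^(K+1)) = (1-0.768116)/(1-0.768116^7) = 0.23188/0.84224 = 0.2753
P_K = P₀×ρ^K = 0.275317 × 0.768116^6 = 0.275317 × 0.205381 = 0.05654
L = ρ[1 - (K+1)ρ^K + Kρ^(K+1)] / [(1-ρ)(1-ρ^(K+1))]
L = 0.768116 × (1 - 7×0.205381 + 6×0.157757) / ((1 - 0.768116) × (1 - 0.157757)) = 2.0014 containers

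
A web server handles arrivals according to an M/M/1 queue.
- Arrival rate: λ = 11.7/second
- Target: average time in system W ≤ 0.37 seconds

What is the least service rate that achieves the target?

For M/M/1: W = 1/(μ-λ)
Need W ≤ 0.37, so 1/(μ-λ) ≤ 0.37
μ - λ ≥ 1/0.37 = 2.7027
μ ≥ 11.7 + 2.7027 = 14.4027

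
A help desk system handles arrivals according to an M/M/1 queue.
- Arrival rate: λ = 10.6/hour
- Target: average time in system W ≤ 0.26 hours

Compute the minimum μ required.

For M/M/1: W = 1/(μ-λ)
Need W ≤ 0.26, so 1/(μ-λ) ≤ 0.26
μ - λ ≥ 1/0.26 = 3.8462
μ ≥ 10.6 + 3.8462 = 14.4462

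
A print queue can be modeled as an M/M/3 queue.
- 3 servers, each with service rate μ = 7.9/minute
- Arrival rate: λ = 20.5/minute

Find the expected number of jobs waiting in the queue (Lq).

Traffic intensity: ρ = λ/(cμ) = 20.5/(3×7.9) = 0.8650
Since ρ = 0.8650 < 1, system is stable.
Offered load a = λ/μ = cρ = 20.5/7.9 = 2.5949
P₀ = [ Σₙ₌₀^2 aⁿ/n! + a^3/(3!(1-ρ)) ]⁻¹
Σ = a^0/0! + a^1/1! + a^2/2! = 1.00000 + 2.59494 + 3.36685 = 6.9618
a^3/(3!(1-ρ)) = 17.4735/(6 × 0.135021) = 21.5689
P₀ = 1/(6.9618 + 21.5689) = 0.03505
Lq = P₀·a^3·ρ / (3!(1-ρ)²) = 0.03505002 × 17.47352 × 0.8649789 / (6 × 0.01823070) = 4.8431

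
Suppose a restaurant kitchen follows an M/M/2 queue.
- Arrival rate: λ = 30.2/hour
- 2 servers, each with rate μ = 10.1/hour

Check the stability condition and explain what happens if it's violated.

Stability requires ρ = λ/(cμ) < 1
ρ = 30.2/(2 × 10.1) = 30.2/20.20 = 1.4950
Since 1.4950 ≥ 1, the system is UNSTABLE.
Need c > λ/μ = 30.2/10.1 = 2.99.
Minimum servers needed: c = 3.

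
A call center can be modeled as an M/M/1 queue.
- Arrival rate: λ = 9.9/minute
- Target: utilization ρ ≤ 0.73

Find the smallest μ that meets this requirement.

ρ = λ/μ, so μ = λ/ρ
μ ≥ 9.9/0.73 = 13.5616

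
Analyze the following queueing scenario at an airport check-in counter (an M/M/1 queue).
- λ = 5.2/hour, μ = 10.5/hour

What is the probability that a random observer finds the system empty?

ρ = λ/μ = 5.2/10.5 = 0.4952
P(0) = 1 - ρ = 1 - 0.4952 = 0.5048
The server is idle 50.48% of the time.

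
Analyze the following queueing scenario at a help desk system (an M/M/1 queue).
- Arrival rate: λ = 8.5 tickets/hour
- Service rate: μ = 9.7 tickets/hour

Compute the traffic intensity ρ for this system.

Server utilization: ρ = λ/μ
ρ = 8.5/9.7 = 0.8763
The server is busy 87.63% of the time.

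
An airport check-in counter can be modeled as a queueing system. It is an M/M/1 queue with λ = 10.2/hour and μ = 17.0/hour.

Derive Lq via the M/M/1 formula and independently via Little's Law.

Method 1 (direct): Lq = λ²/(μ(μ-λ)) = 104.04/(17.0 × 6.80) = 0.9000

Method 2 (Little's Law):
W = 1/(μ-λ) = 1/6.80 = 0.14706
Wq = W - 1/μ = 0.14706 - 0.058824 = 0.08824
Lq = λWq = 10.2 × 0.08824 = 0.9000 ✔ (matches Method 1)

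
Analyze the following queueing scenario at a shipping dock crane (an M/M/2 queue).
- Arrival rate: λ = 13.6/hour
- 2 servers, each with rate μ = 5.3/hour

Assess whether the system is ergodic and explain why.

Stability requires ρ = λ/(cμ) < 1
ρ = 13.6/(2 × 5.3) = 13.6/10.60 = 1.2830
Since 1.2830 ≥ 1, the system is UNSTABLE.
Need c > λ/μ = 13.6/5.3 = 2.57.
Minimum servers needed: c = 3.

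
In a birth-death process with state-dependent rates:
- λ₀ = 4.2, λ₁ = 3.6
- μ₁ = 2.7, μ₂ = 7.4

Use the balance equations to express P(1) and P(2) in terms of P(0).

Balance equations:
State 0: λ₀P₀ = μ₁P₁ → P₁ = (λ₀/μ₁)P₀ = (4.2/2.7)P₀ = 1.5556P₀
State 1: P₂ = (λ₀λ₁)/(μ₁μ₂)P₀ = (4.2×3.6)/(2.7×7.4)P₀ = 0.7568P₀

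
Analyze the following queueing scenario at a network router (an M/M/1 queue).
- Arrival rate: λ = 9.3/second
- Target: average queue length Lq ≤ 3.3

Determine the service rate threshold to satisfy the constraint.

For M/M/1: Lq = λ²/(μ(μ-λ))
Need Lq ≤ 3.3, i.e. μ(μ-λ) ≥ λ²/3.3
μ² - 9.3μ - 86.49/3.3 ≥ 0  →  μ² - 9.3μ - 26.2091 ≥ 0
Quadratic formula (positive root): μ = [λ + √(λ² + 4×26.2091)]/2
Discriminant: 86.49 + 4×26.2091 = 191.3264, √191.3264 = 13.83208
μ ≥ (9.3 + 13.83208)/2 = 11.5660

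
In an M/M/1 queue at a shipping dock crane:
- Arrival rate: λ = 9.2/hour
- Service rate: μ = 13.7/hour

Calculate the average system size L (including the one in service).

ρ = λ/μ = 9.2/13.7 = 0.6715
For M/M/1: L = λ/(μ-λ)
L = 9.2/(13.7-9.2) = 9.2/4.50
L = 2.0444 containers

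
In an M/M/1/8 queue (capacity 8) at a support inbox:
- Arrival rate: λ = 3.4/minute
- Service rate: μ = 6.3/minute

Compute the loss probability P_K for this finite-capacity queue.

ρ = λ/μ = 3.4/6.3 = 0.53968
P₀ = (1-ρ)/(1-ρ^(K+1)) = (1-0.53968)/(1-0.53968^9) = 0.4603/0.9961 = 0.4621
P_K = P₀×ρ^K = 0.4621 × 0.53968^8 = 0.4621 × 0.007196 = 0.003325
Blocking probability = 0.33%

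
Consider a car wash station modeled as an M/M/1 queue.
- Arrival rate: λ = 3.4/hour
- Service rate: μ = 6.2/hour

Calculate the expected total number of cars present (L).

ρ = λ/μ = 3.4/6.2 = 0.5484
For M/M/1: L = λ/(μ-λ)
L = 3.4/(6.2-3.4) = 3.4/2.80
L = 1.2143 cars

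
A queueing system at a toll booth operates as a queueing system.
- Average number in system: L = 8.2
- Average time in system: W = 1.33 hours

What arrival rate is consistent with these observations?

Little's Law: L = λW, so λ = L/W
λ = 8.2/1.33 = 6.1654 vehicles/hour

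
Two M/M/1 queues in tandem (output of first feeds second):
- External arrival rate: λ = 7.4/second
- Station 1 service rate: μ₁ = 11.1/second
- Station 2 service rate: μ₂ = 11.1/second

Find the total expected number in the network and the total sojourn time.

By Jackson's theorem, each station behaves as independent M/M/1.
Station 1: ρ₁ = 7.4/11.1 = 0.6667, L₁ = ρ₁/(1-ρ₁) = λ/(μ₁-λ) = 7.4/3.70 = 2.0000
Station 2: ρ₂ = 7.4/11.1 = 0.6667, L₂ = ρ₂/(1-ρ₂) = λ/(μ₂-λ) = 7.4/3.70 = 2.0000
Total: L = L₁ + L₂ = 2.0000 + 2.0000 = 4.0000
W = L/λ = 4.0000/7.4 = 0.5405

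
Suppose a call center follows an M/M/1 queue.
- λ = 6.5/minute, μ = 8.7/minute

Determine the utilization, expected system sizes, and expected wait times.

Step 1: ρ = λ/μ = 6.5/8.7 = 0.7471
Step 2: L = λ/(μ-λ) = 6.5/2.20 = 2.9545
Step 3: Lq = λ²/(μ(μ-λ)) = 42.25/(8.7×2.20) = 2.2074
Step 4: W = 1/(μ-λ) = 1/2.20 = 0.454545
Step 5: Wq = λ/(μ(μ-λ)) = 6.5/(8.7×2.20) = 0.3396
Step 6: P(0) = 1-ρ = 0.2529
Verify: L = λW = 6.5×0.454545 = 2.9545 ✔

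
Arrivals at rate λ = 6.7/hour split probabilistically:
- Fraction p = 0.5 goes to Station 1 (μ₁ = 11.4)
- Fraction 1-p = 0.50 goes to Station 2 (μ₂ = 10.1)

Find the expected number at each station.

Effective rates: λ₁ = 6.7×0.5 = 3.35, λ₂ = 6.7×0.50 = 3.35
Station 1: ρ₁ = 3.35/11.4 = 0.29386, L₁ = ρ₁/(1-ρ₁) = 0.29386/(1-0.29386) = 0.4161
Station 2: ρ₂ = 3.35/10.1 = 0.3317, L₂ = ρ₂/(1-ρ₂) = 0.3317/(1-0.3317) = 0.4963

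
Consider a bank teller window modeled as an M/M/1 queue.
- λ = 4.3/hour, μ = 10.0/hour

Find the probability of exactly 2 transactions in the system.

ρ = λ/μ = 4.3/10.0 = 0.4300
P(n) = (1-ρ)ρⁿ
P(2) = (1-0.4300) × 0.4300^2
P(2) = 0.5700 × 0.1849
P(2) = 0.1054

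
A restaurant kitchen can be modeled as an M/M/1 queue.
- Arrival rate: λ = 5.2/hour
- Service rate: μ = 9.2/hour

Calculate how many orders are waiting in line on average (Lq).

ρ = λ/μ = 5.2/9.2 = 0.5652
For M/M/1: Lq = λ²/(μ(μ-λ))
Lq = 27.04/(9.2 × 4.00)
Lq = 0.7348 orders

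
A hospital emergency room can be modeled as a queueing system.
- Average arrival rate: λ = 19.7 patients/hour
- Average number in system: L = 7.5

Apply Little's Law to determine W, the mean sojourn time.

Little's Law: L = λW, so W = L/λ
W = 7.5/19.7 = 0.3807 hours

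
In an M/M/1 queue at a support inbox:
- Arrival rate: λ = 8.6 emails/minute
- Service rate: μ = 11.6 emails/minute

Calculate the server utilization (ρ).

Server utilization: ρ = λ/μ
ρ = 8.6/11.6 = 0.7414
The server is busy 74.14% of the time.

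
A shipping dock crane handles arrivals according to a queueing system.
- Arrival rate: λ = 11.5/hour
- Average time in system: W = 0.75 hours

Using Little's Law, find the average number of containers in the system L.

Little's Law: L = λW
L = 11.5 × 0.75 = 8.6250 containers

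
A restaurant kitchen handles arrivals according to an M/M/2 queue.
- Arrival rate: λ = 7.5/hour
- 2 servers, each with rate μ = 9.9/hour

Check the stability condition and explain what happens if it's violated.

Stability requires ρ = λ/(cμ) < 1
ρ = 7.5/(2 × 9.9) = 7.5/19.80 = 0.3788
Since 0.3788 < 1, the system is STABLE.
The servers are busy 37.88% of the time.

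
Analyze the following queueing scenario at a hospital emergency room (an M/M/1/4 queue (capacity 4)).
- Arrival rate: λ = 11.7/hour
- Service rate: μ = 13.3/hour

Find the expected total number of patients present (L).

ρ = λ/μ = 11.7/13.3 = 0.8797
P₀ = (1-ρ)/(1-ρ^(K+1)) = (1-0.8797)/(1-0.8797^5) = 0.1203/0.4732 = 0.2542
P_K = P₀×ρ^K = 0.25424 × 0.8797^4 = 0.25424 × 0.59888 = 0.1523
L = ρ[1 - (K+1)ρ^K + Kρ^(K+1)] / [(1-ρ)(1-ρ^(K+1))]
L = 0.8797 × (1 - 5×0.598878 + 4×0.526833) / ((1 - 0.8797) × (1 - 0.526833)) = 1.7455 patients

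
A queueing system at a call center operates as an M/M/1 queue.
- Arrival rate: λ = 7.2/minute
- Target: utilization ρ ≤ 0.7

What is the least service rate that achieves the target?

ρ = λ/μ, so μ = λ/ρ
μ ≥ 7.2/0.7 = 10.2857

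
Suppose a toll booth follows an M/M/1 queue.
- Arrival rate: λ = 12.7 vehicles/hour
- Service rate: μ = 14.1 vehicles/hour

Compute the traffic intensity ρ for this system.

Server utilization: ρ = λ/μ
ρ = 12.7/14.1 = 0.9007
The server is busy 90.07% of the time.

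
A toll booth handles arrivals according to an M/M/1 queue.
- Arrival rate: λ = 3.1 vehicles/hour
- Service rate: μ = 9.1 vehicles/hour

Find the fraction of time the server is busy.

Server utilization: ρ = λ/μ
ρ = 3.1/9.1 = 0.3407
The server is busy 34.07% of the time.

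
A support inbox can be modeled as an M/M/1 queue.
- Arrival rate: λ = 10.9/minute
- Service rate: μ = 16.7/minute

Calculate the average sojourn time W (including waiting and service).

First, compute utilization: ρ = λ/μ = 10.9/16.7 = 0.6527
For M/M/1: W = 1/(μ-λ)
W = 1/(16.7-10.9) = 1/5.80
W = 0.1724 minutes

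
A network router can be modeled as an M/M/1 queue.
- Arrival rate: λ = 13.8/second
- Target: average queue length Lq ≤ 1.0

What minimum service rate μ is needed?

For M/M/1: Lq = λ²/(μ(μ-λ))
Need Lq ≤ 1.0, i.e. μ(μ-λ) ≥ λ²/1.0
μ² - 13.8μ - 190.44/1.0 ≥ 0  →  μ² - 13.8μ - 190.4400 ≥ 0
Quadratic formula (positive root): μ = [λ + √(λ² + 4×190.4400)]/2
Discriminant: 190.44 + 4×190.4400 = 952.2000, √952.2000 = 30.8577
μ ≥ (13.8 + 30.8577)/2 = 22.3289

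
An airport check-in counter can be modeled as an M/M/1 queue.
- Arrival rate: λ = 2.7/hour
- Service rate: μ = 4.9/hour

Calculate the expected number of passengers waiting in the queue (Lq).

ρ = λ/μ = 2.7/4.9 = 0.5510
For M/M/1: Lq = λ²/(μ(μ-λ))
Lq = 7.29/(4.9 × 2.20)
Lq = 0.6763 passengers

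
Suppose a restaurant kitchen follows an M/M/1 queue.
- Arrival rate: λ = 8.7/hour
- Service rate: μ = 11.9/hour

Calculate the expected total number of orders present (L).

ρ = λ/μ = 8.7/11.9 = 0.7311
For M/M/1: L = λ/(μ-λ)
L = 8.7/(11.9-8.7) = 8.7/3.20
L = 2.7187 orders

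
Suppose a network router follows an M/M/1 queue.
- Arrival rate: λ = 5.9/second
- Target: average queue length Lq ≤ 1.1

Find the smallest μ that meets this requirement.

For M/M/1: Lq = λ²/(μ(μ-λ))
Need Lq ≤ 1.1, i.e. μ(μ-λ) ≥ λ²/1.1
μ² - 5.9μ - 34.81/1.1 ≥ 0  →  μ² - 5.9μ - 31.64545 ≥ 0
Quadratic formula (positive root): μ = [λ + √(λ² + 4×31.64545)]/2
Discriminant: 34.81 + 4×31.64545 = 161.3918, √161.3918 = 12.7040
μ ≥ (5.9 + 12.7040)/2 = 9.3020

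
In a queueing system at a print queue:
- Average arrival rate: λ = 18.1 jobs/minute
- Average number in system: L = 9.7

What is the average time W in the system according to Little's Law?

Little's Law: L = λW, so W = L/λ
W = 9.7/18.1 = 0.5359 minutes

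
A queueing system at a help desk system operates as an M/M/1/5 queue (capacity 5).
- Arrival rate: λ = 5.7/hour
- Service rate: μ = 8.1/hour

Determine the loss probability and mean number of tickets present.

ρ = λ/μ = 5.7/8.1 = 0.703704
P₀ = (1-ρ)/(1-ρ^(K+1)) = (1-0.703704)/(1-0.703704^6) = 0.2963/0.8786 = 0.3372
P_K = P₀×ρ^K = 0.3372 × 0.703704^5 = 0.3372 × 0.1726 = 0.05820
Blocking probability P_5 = 0.05820 (5.82%)
L = ρ[1 - (K+1)ρ^K + Kρ^(K+1)] / [(1-ρ)(1-ρ^(K+1))]
L = 0.703704 × (1 - 6×0.17256 + 5×0.12143) / ((1 - 0.703704) × (1 - 0.12143)) = 1.5457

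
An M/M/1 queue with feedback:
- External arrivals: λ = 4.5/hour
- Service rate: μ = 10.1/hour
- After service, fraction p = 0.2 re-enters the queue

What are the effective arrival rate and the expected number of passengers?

Effective arrival rate: λ_eff = λ/(1-p) = 4.5/(1-0.2) = 4.5/0.80 = 5.6250
ρ = λ_eff/μ = 5.6250/10.1 = 0.55693
L = ρ/(1-ρ) = 0.55693/(1-0.55693) = 1.2570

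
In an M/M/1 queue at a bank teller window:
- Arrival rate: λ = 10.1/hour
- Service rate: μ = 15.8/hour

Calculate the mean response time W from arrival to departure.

First, compute utilization: ρ = λ/μ = 10.1/15.8 = 0.6392
For M/M/1: W = 1/(μ-λ)
W = 1/(15.8-10.1) = 1/5.70
W = 0.1754 hours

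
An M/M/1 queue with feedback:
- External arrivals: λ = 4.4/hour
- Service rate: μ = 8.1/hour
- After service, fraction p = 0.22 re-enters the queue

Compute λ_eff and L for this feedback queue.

Effective arrival rate: λ_eff = λ/(1-p) = 4.4/(1-0.22) = 4.4/0.78 = 5.64103
ρ = λ_eff/μ = 5.64103/8.1 = 0.696423
L = ρ/(1-ρ) = 0.696423/(1-0.696423) = 2.2941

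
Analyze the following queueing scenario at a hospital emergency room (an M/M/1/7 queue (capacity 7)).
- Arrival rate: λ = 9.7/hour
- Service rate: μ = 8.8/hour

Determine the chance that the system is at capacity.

ρ = λ/μ = 9.7/8.8 = 1.102273
P₀ = (1-ρ)/(1-ρ^(K+1)) = (1-1.102273)/(1-1.102273^8) = -0.10227/-1.1793 = 0.08672
P_K = P₀×ρ^K = 0.08672 × 1.102273^7 = 0.08672 × 1.9771 = 0.1715
Blocking probability = 17.15%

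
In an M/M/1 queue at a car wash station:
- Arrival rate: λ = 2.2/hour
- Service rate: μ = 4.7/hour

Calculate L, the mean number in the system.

ρ = λ/μ = 2.2/4.7 = 0.4681
For M/M/1: L = λ/(μ-λ)
L = 2.2/(4.7-2.2) = 2.2/2.50
L = 0.8800 cars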